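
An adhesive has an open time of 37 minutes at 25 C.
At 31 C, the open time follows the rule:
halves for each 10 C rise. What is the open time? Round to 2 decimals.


Factor = 2^((31-25)/10) = 1.5157
Open time = 37 / 1.5157 = 24.41 min

24.41


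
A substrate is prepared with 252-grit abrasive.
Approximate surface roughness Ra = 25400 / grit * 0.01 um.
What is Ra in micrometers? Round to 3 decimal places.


Ra = 25400 / 252 * 0.01 = 1.008 um

1.008


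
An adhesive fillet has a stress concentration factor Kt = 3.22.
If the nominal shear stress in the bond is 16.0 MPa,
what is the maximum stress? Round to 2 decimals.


Max stress = 16.0 * 3.22 = 51.52 MPa

51.52


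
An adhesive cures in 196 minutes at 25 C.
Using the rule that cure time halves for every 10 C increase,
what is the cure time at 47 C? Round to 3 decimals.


Factor = 2^((47 - 25) / 10) = 4.5948
Cure time = 196 / 4.5948
= 42.657 minutes

42.657


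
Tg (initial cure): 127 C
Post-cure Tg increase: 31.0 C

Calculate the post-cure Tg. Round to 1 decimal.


Post-cure Tg = 127 + 31.0 = 158.0 C

158.0


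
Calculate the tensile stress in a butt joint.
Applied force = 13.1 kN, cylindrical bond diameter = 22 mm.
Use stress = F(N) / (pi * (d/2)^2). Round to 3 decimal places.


A = pi * 11.0^2 = 380.1327 mm^2
sigma = 13100.0 / 380.1327 = 34.462 MPa

34.462


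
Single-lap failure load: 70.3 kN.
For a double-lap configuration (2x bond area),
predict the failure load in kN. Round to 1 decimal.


Failure load = 70.3 * 2 = 140.6 kN

140.6


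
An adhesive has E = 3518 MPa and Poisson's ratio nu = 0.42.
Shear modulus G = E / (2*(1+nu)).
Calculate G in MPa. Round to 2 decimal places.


G = 3518 / (2*(1+0.42))
= 3518 / 2.84
= 1238.73 MPa

1238.73


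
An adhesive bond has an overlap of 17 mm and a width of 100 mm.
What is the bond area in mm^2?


Bond area = overlap * width
= 17 * 100
= 1700 mm^2

1700


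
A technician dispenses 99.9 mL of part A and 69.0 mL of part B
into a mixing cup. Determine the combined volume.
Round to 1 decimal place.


Combined volume = 99.9 + 69.0
= 168.9 mL

168.9


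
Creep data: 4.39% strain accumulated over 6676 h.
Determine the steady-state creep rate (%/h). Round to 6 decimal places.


Rate = 4.39 / 6676 = 0.000658 %/h

0.000658


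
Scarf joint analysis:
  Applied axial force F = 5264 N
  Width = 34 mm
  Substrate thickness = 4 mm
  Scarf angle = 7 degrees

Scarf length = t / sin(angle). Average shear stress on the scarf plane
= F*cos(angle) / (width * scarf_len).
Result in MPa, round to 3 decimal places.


Scarf length = 4 / sin(7 deg) = 32.8220 mm
cos(7 deg) = 0.992546
Shear = 5264 * 0.992546 / (34 * 32.8220)
= 4.682 MPa

4.682


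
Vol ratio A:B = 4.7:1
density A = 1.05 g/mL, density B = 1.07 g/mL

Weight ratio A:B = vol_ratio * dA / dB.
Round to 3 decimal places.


Weight ratio = 4.7 * 1.05 / 1.07
= 4.612

4.612


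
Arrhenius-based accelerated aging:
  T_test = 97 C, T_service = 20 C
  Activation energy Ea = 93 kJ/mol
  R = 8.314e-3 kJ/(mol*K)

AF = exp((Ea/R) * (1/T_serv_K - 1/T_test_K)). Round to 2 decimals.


T_test_K = 370.15, T_serv_K = 293.15
AF = exp((93/8.314e-3) * (1/293.15 - 1/370.15))
= 2800.98

2800.98


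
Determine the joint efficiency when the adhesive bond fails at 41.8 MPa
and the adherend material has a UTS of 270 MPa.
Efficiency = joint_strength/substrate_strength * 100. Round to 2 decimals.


Joint efficiency = 41.8 / 270 * 100
= 15.48%

15.48


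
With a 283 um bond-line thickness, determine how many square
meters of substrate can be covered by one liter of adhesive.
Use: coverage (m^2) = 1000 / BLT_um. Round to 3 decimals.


Coverage = 1000 / 283 = 3.534 m^2

3.534


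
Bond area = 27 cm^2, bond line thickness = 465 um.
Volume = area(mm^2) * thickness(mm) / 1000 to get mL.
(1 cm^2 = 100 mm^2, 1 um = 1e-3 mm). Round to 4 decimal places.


area_mm2 = 27 * 100 = 2700
blt_mm = 465 * 1e-3 = 0.465
vol_mm3 = 2700 * 0.465 = 1255.5
vol_mL = 1255.5 / 1000 = 1.2555 mL

1.2555


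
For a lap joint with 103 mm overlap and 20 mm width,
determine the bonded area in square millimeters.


Area = 103 * 20 = 2060 mm^2

2060


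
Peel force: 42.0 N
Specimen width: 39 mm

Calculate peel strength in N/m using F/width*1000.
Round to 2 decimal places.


Peel strength = 42.0 / 39 * 1000 = 1076.92 N/m

1076.92


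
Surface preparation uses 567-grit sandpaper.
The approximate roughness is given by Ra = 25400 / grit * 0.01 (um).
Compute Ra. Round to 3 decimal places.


Ra = 25400 / 567 * 0.01
= 254 / 567
= 0.448 um

0.448


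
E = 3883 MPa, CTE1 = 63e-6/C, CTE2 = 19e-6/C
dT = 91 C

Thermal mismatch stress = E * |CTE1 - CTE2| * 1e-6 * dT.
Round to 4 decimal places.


= 3883 * 44e-6 * 91
= 15.5475 MPa

15.5475


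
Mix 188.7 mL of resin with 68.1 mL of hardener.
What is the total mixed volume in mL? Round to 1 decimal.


Total = 188.7 + 68.1 = 256.8 mL

256.8


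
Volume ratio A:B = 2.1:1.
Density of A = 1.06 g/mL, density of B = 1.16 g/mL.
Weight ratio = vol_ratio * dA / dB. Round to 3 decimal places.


Wt ratio = 2.1 * 1.06 / 1.16
= 1.919

1.919


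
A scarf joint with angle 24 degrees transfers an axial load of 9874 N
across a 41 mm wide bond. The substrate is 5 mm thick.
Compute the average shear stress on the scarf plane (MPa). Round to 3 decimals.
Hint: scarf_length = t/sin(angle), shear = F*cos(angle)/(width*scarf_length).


scarf_length = 5 / sin(24 deg) = 12.2930 mm
cos(24 deg) = 0.913545
shear stress = 9874 * 0.913545 / (41 * 12.2930)
= 17.897 MPa

17.897


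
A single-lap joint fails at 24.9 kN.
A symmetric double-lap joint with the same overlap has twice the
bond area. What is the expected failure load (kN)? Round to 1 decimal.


Double-lap load = 2 * 24.9 = 49.8 kN

49.8


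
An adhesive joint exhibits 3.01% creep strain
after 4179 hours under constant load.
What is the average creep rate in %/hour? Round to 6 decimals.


Creep rate = strain / time
= 3.01 / 4179
= 0.000720 %/h

0.000720


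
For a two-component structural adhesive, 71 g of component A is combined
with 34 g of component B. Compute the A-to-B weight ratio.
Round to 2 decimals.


Weight ratio A:B = 71 / 34
= 2.09

2.09


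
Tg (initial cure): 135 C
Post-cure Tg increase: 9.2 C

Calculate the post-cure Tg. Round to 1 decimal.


Post-cure Tg = 135 + 9.2 = 144.2 C

144.2


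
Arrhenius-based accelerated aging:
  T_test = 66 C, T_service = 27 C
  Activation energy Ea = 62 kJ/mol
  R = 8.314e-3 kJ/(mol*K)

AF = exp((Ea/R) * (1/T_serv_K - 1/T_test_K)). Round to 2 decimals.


T_test_K = 339.15, T_serv_K = 300.15
AF = exp((62/8.314e-3) * (1/300.15 - 1/339.15))
= 17.41

17.41


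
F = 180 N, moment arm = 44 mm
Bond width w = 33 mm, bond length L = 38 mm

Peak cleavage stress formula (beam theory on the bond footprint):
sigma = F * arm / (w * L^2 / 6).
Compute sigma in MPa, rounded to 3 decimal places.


sigma = (180 * 44) / (33 * 1444 / 6)
= 7920 * 6 / 47652
= 47520 / 47652
= 0.997 MPa

0.997


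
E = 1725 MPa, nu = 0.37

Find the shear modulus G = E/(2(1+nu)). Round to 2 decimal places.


G = 1725 / (2 * 1.37)
= 629.56 MPa

629.56


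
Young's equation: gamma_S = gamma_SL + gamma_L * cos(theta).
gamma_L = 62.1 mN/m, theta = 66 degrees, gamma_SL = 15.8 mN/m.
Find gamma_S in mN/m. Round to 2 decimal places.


cos(66 deg) = 0.406737
gamma_S = 15.8 + 62.1 * 0.406737
= 41.06 mN/m

41.06


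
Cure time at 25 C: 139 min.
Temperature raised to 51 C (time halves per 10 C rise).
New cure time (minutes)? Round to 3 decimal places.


Acceleration factor = 2^(26/10) = 6.0629
New time = 139 / 6.0629 = 22.926 min

22.926


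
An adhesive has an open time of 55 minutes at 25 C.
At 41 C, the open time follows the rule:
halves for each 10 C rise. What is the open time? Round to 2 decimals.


Factor = 2^((41-25)/10) = 3.0314
Open time = 55 / 3.0314 = 18.14 min

18.14


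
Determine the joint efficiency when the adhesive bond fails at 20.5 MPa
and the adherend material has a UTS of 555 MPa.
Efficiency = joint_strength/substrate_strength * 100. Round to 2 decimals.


Joint efficiency = 20.5 / 555 * 100
= 3.69%

3.69


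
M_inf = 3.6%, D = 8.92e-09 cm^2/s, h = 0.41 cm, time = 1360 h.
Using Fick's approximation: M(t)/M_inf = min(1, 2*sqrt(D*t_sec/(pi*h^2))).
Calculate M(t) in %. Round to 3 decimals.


t = 4896000 s
ratio = min(1, 2*sqrt(8.92e-09*4896000/(pi*0.1681)))
= 0.575141
M(t) = 3.6 * 0.575141 = 2.071%

2.071


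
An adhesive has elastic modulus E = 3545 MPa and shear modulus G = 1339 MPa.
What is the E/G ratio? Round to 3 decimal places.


E/G = 3545 / 1339 = 2.647

2.647


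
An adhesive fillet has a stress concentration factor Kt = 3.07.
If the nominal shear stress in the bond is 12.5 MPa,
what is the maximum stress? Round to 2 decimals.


Max stress = 12.5 * 3.07 = 38.38 MPa

38.38


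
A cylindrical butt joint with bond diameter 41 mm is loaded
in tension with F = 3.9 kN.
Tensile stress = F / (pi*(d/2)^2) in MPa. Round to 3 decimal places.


Area = pi * (41/2)^2 = 1320.2543 mm^2
Stress = 3.9*1000 / 1320.2543
= 2.954 MPa

2.954


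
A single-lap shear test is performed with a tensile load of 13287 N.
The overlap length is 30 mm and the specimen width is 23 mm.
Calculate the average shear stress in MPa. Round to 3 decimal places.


Shear stress = F / (overlap * width)
= 13287 / (30 * 23)
= 13287 / 690
= 19.257 MPa

19.257


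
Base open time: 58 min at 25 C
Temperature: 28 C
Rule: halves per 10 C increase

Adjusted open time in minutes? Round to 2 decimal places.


Acceleration = 2^((28-25)/10) = 1.2311
Open time = 58 / 1.2311 = 47.11 min

47.11


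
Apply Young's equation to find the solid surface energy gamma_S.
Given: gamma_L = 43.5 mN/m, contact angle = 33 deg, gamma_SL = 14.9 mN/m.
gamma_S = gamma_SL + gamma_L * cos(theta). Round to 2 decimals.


theta_rad = 33 * pi/180 = 0.575959
gamma_S = 14.9 + 43.5 * cos(0.575959)
= 51.38 mN/m

51.38


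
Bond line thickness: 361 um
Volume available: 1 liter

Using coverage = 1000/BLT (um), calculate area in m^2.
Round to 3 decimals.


1 L = 1e6 mm^3, thickness = 361 um = 0.361 mm
Area = 1e6 / 0.361 mm^2 = (1e6 / 0.361) / 1e6 m^2 = 1000 / 361 m^2
= 2.770 m^2

2.770


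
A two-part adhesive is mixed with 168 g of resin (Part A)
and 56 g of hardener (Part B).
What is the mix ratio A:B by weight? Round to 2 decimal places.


Mix ratio = mass_A / mass_B
= 168 / 56
= 3.00

3.00


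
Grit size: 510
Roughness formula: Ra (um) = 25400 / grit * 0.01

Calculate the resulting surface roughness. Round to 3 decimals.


Ra = 25400 / 510 * 0.01
= 0.498 um

0.498


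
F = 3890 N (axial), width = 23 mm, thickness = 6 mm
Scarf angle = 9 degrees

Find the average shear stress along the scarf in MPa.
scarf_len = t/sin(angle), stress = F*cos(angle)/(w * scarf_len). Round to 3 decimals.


scarf_len = 6/sin(9 deg) = 38.3547
cos(9 deg) = 0.987688
stress = 3890*0.987688/(23*38.3547) = 4.355 MPa

4.355


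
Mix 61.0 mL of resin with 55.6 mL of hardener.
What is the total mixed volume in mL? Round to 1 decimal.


Total = 61.0 + 55.6 = 116.6 mL

116.6


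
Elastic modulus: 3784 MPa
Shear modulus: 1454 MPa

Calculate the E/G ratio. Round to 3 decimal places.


E / G = 3784 / 1454 = 2.602

2.602


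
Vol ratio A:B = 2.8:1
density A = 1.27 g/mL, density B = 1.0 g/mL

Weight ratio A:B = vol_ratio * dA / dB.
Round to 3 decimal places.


Weight ratio = 2.8 * 1.27 / 1.0
= 3.556

3.556


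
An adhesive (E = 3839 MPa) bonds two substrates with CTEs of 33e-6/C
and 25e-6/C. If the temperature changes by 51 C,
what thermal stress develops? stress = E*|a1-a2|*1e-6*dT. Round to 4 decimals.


Stress = 3839 * |33 - 25| * 1e-6 * 51
= 1.5663 MPa

1.5663


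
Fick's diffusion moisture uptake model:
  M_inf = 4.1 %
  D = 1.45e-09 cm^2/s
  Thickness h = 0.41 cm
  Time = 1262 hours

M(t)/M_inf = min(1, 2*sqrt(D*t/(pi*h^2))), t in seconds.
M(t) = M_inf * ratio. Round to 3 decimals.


t_sec = 1262 * 3600 = 4543200
ratio = 2*sqrt(1.45e-09*4543200/(pi*0.41^2))
= min(1, 0.223376)
= 0.223376
M(t) = 4.1 * 0.223376 = 0.916 %

0.916


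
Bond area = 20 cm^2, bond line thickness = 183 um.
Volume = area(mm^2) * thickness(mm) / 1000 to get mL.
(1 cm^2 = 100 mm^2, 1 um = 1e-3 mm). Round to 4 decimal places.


area_mm2 = 20 * 100 = 2000
blt_mm = 183 * 1e-3 = 0.183
vol_mm3 = 2000 * 0.183 = 366.0
vol_mL = 366.0 / 1000 = 0.3660 mL

0.3660


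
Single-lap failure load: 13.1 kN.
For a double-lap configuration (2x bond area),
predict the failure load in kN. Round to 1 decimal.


Failure load = 13.1 * 2 = 26.2 kN

26.2


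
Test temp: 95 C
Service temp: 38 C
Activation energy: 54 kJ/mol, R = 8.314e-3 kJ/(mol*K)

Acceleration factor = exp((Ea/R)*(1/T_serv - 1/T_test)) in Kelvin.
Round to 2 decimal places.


AF = exp((54/0.008314)*(1/311.15 - 1/368.15))
= 25.33

25.33


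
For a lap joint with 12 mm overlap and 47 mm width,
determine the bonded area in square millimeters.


Area = 12 * 47 = 564 mm^2

564


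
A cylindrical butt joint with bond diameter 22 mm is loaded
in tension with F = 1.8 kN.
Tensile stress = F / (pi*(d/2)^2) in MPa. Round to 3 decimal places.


Area = pi * (22/2)^2 = 380.1327 mm^2
Stress = 1.8*1000 / 380.1327
= 4.735 MPa

4.735


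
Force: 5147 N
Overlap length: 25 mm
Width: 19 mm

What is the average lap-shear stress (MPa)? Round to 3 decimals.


Average shear stress = F / (overlap * width)
= 5147 / (25 * 19)
= 10.836 MPa

10.836


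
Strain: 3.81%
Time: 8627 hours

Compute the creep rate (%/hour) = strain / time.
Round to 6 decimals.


Creep rate = 3.81 / 8627
= 0.000442 %/h

0.000442


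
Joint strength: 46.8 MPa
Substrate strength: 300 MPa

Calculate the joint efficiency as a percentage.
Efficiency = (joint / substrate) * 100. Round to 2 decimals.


Efficiency = (46.8 / 300) * 100 = 15.60%

15.60


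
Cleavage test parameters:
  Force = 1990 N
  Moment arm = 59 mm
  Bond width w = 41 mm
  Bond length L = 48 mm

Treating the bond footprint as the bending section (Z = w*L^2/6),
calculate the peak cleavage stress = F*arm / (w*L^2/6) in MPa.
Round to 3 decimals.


M = 1990 * 59 = 117410 N*mm
Z = 41 * 48^2 / 6 = 94464 / 6 mm^3
sigma = M / Z = 6 * 117410 / 94464 = 704460 / 94464
= 7.457 MPa

7.457


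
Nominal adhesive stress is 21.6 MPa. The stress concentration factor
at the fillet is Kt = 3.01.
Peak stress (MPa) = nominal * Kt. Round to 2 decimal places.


Peak = 21.6 * 3.01 = 65.02 MPa

65.02


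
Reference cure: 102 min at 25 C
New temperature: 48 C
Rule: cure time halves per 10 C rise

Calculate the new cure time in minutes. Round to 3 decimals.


factor = 2^((48-25)/10) = 4.9246
t_new = 102 / 4.9246 = 20.712 min

20.712


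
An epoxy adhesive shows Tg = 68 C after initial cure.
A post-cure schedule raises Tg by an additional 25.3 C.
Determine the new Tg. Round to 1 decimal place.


New Tg = 68 + 25.3
= 93.3 C

93.3


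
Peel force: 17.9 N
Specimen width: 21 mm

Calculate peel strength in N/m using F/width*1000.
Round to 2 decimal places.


Peel strength = 17.9 / 21 * 1000 = 852.38 N/m

852.38


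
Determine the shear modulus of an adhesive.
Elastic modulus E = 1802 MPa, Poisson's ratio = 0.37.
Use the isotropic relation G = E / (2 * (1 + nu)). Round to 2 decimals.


G = 1802 / (2*(1+0.37)) = 1802 / 2.74
= 657.66 MPa

657.66


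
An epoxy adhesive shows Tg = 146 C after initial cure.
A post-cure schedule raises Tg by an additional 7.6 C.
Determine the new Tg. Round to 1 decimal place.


New Tg = 146 + 7.6
= 153.6 C

153.6


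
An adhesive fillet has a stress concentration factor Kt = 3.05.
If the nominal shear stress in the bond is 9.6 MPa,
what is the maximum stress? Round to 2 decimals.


Max stress = 9.6 * 3.05 = 29.28 MPa

29.28


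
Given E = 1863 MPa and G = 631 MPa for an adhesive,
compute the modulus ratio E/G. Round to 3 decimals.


E/G ratio = 1863 / 631 = 2.952

2.952


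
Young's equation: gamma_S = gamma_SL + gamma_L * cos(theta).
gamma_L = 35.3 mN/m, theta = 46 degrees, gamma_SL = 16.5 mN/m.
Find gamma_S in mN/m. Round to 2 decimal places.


cos(46 deg) = 0.694658
gamma_S = 16.5 + 35.3 * 0.694658
= 41.02 mN/m

41.02


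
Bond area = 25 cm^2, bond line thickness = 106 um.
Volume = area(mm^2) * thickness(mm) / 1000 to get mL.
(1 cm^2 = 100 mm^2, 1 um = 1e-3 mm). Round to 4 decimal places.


area_mm2 = 25 * 100 = 2500
blt_mm = 106 * 1e-3 = 0.106
vol_mm3 = 2500 * 0.106 = 265.0
vol_mL = 265.0 / 1000 = 0.2650 mL

0.2650


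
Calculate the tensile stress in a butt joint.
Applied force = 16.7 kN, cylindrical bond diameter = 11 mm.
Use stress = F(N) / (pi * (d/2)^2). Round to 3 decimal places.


A = pi * 5.5^2 = 95.0332 mm^2
sigma = 16700.0 / 95.0332 = 175.728 MPa

175.728


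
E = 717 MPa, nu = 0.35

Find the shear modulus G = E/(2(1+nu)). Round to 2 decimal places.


G = 717 / (2 * 1.35)
= 265.56 MPa

265.56


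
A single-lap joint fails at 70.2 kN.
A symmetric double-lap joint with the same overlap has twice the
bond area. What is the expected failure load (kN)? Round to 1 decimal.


Double-lap load = 2 * 70.2 = 140.4 kN

140.4


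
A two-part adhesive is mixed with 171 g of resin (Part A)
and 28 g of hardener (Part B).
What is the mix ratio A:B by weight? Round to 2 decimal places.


Mix ratio = mass_A / mass_B
= 171 / 28
= 6.11

6.11


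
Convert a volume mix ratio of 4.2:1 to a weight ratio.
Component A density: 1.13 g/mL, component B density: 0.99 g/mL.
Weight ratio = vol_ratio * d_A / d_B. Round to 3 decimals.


= 4.2 * 1.13 / 0.99 = 4.794

4.794


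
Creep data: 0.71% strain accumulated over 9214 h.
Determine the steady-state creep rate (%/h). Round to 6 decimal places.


Rate = 0.71 / 9214 = 0.000077 %/h

0.000077


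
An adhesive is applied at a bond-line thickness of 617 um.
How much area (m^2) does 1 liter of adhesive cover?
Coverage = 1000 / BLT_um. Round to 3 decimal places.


Coverage = 1000 / 617 = 1.621 m^2

1.621


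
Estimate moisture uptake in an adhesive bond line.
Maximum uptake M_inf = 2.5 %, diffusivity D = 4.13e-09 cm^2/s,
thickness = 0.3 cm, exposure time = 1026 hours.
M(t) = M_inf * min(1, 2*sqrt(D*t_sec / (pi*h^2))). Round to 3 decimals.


Convert time: 1026 h = 3693600 s
ratio = min(1, 2*sqrt(4.13e-09*3693600/(pi*0.3^2)))
= 0.464551
M(t) = 2.5 * 0.464551 = 1.161%

1.161


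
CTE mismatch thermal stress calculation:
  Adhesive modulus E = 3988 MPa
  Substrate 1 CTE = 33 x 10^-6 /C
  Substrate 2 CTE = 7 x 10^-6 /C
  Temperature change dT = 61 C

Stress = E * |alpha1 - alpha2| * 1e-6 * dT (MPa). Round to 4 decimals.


delta_alpha = |33 - 7| = 26 x 10^-6/C
Stress = 3988 * 26e-6 * 61
= 6.3250 MPa

6.3250


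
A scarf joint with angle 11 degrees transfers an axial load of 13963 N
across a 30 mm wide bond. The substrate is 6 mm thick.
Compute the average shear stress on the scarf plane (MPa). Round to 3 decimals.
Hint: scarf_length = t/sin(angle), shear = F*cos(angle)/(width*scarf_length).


scarf_length = 6 / sin(11 deg) = 31.4451 mm
cos(11 deg) = 0.981627
shear stress = 13963 * 0.981627 / (30 * 31.4451)
= 14.530 MPa

14.530


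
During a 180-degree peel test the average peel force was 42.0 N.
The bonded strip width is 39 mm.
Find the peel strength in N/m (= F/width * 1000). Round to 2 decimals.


Peel strength = F/width * 1000
= 42.0 / 39 * 1000
= 1076.92 N/m

1076.92


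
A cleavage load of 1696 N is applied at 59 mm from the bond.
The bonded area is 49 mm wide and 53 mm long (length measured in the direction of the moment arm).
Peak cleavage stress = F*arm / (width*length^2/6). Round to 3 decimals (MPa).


Moment = 1696 * 59 = 100064 N*mm
Section modulus = 49 * 2809 / 6 = 137641 / 6 mm^3
Stress = 100064 / (137641 / 6) = 600384 / 137641
= 4.362 MPa

4.362


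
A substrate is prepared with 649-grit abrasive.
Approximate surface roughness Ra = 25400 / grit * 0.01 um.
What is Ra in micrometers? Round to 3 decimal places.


Ra = 25400 / 649 * 0.01 = 0.391 um

0.391


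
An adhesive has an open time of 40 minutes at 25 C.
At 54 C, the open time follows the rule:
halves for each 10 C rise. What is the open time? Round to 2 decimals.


Factor = 2^((54-25)/10) = 7.4643
Open time = 40 / 7.4643 = 5.36 min

5.36


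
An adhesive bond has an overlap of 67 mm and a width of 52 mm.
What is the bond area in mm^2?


Bond area = overlap * width
= 67 * 52
= 3484 mm^2

3484


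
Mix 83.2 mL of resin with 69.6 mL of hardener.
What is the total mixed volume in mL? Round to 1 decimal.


Total = 83.2 + 69.6 = 152.8 mL

152.8


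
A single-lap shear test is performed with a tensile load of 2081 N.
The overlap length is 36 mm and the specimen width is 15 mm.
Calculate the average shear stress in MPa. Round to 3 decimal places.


Shear stress = F / (overlap * width)
= 2081 / (36 * 15)
= 2081 / 540
= 3.854 MPa

3.854


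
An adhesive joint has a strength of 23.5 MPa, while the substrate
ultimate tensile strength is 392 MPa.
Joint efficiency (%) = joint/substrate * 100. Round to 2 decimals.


Efficiency = 23.5 / 392 * 100
= 5.99%

5.99


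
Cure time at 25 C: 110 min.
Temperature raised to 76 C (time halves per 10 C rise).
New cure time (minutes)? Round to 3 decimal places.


Acceleration factor = 2^(51/10) = 34.2968
New time = 110 / 34.2968 = 3.207 min

3.207


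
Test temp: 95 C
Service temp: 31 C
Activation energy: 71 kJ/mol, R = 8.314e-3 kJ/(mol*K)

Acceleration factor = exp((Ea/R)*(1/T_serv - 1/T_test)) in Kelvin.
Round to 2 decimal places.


AF = exp((71/0.008314)*(1/304.15 - 1/368.15))
= 131.77

131.77


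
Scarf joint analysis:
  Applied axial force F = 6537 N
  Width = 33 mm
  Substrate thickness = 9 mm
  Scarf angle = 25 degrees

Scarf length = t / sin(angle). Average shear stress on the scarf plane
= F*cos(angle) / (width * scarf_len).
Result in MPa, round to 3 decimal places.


Scarf length = 9 / sin(25 deg) = 21.2958 mm
cos(25 deg) = 0.906308
Shear = 6537 * 0.906308 / (33 * 21.2958)
= 8.430 MPa

8.430


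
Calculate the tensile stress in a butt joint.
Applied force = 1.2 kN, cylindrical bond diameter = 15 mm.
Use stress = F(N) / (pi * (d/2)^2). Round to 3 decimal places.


A = pi * 7.5^2 = 176.7146 mm^2
sigma = 1200.0 / 176.7146 = 6.791 MPa

6.791


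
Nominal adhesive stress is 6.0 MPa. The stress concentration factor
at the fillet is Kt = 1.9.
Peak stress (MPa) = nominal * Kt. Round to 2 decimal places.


Peak = 6.0 * 1.9 = 11.40 MPa

11.40


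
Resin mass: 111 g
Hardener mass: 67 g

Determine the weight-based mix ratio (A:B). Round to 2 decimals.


Ratio = 111 / 67 = 1.66

1.66


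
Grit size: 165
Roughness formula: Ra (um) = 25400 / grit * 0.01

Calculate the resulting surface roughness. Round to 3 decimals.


Ra = 25400 / 165 * 0.01
= 1.539 um

1.539


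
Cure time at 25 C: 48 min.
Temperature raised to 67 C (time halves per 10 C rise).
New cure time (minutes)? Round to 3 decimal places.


Acceleration factor = 2^(42/10) = 18.3792
New time = 48 / 18.3792 = 2.612 min

2.612


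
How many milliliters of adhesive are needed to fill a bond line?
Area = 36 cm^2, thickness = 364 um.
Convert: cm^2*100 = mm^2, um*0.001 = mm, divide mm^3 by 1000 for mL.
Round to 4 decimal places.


= (36 * 100) * (364 * 0.001) / 1000
= 1.3104 mL

1.3104


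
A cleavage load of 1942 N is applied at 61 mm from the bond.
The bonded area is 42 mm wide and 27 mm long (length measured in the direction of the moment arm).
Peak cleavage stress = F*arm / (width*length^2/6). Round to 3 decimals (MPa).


Moment = 1942 * 61 = 118462 N*mm
Section modulus = 42 * 729 / 6 = 30618 / 6 mm^3
Stress = 118462 / (30618 / 6) = 710772 / 30618
= 23.214 MPa

23.214


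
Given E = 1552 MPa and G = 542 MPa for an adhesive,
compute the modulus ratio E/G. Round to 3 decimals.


E/G ratio = 1552 / 542 = 2.863

2.863


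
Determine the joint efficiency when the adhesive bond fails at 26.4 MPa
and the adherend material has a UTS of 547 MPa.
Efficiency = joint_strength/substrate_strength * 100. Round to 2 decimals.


Joint efficiency = 26.4 / 547 * 100
= 4.83%

4.83


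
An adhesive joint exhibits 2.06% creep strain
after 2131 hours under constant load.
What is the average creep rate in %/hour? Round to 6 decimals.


Creep rate = strain / time
= 2.06 / 2131
= 0.000967 %/h

0.000967


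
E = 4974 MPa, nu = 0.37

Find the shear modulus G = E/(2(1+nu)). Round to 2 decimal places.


G = 4974 / (2 * 1.37)
= 1815.33 MPa

1815.33


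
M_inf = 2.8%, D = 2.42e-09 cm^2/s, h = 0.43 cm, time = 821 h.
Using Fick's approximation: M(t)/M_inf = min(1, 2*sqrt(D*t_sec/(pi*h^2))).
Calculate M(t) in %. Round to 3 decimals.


t = 2955600 s
ratio = min(1, 2*sqrt(2.42e-09*2955600/(pi*0.1849)))
= 0.221931
M(t) = 2.8 * 0.221931 = 0.621%

0.621


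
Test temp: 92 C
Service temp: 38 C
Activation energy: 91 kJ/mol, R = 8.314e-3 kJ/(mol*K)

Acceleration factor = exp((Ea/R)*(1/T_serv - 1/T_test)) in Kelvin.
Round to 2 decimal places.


AF = exp((91/0.008314)*(1/311.15 - 1/365.15))
= 181.66

181.66


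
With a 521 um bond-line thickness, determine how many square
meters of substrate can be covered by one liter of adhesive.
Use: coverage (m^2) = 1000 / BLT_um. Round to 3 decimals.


Coverage = 1000 / 521 = 1.919 m^2

1.919


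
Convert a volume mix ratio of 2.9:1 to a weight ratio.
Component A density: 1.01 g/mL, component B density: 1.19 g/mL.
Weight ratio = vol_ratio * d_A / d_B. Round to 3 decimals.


= 2.9 * 1.01 / 1.19 = 2.461

2.461


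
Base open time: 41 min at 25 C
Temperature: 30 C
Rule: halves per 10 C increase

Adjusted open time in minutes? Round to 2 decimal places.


Acceleration = 2^((30-25)/10) = 1.4142
Open time = 41 / 1.4142 = 28.99 min

28.99


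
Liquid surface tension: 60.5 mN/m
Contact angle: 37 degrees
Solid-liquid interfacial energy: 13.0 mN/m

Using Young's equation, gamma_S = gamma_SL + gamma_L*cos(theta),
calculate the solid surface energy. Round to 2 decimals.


gamma_S = 13.0 + 60.5 * cos(37)
= 61.32 mN/m

61.32


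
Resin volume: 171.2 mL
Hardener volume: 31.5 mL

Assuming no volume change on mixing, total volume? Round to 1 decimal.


V_total = 171.2 + 31.5 = 202.7 mL

202.7


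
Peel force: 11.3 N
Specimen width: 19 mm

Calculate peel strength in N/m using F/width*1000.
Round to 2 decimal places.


Peel strength = 11.3 / 19 * 1000 = 594.74 N/m

594.74


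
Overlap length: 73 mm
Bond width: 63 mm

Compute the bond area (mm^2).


Bond area = 73 * 63 = 4599 mm^2

4599


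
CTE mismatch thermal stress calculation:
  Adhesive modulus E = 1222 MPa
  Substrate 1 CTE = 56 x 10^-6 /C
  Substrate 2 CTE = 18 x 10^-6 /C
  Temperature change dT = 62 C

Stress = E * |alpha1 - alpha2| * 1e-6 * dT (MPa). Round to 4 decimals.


delta_alpha = |56 - 18| = 38 x 10^-6/C
Stress = 1222 * 38e-6 * 62
= 2.8790 MPa

2.8790


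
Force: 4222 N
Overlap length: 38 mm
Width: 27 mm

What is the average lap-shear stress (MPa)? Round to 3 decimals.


Average shear stress = F / (overlap * width)
= 4222 / (38 * 27)
= 4.115 MPa

4.115


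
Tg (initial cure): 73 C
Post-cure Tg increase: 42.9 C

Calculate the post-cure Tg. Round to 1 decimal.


Post-cure Tg = 73 + 42.9 = 115.9 C

115.9


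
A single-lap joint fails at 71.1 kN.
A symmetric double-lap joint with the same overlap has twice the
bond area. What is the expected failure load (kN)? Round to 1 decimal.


Double-lap load = 2 * 71.1 = 142.2 kN

142.2


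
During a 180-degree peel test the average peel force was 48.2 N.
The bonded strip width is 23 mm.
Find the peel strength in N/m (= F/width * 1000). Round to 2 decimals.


Peel strength = F/width * 1000
= 48.2 / 23 * 1000
= 2095.65 N/m

2095.65


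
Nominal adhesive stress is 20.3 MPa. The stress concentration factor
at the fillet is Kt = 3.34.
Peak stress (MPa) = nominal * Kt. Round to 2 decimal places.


Peak = 20.3 * 3.34 = 67.80 MPa

67.80


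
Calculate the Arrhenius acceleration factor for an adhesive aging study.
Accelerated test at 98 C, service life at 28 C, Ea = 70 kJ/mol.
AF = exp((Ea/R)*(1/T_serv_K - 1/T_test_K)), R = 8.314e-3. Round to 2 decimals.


T_test = 371.15 K, T_serv = 301.15 K
Ea/R = 70 / 0.008314 = 8419.53
AF = exp(8419.53 * (1/301.15 - 1/371.15))
= 194.99

194.99


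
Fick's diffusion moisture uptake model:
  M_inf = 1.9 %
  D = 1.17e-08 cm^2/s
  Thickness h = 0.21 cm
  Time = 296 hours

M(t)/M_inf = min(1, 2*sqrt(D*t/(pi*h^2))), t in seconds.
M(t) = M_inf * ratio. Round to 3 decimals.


t_sec = 296 * 3600 = 1065600
ratio = 2*sqrt(1.17e-08*1065600/(pi*0.21^2))
= min(1, 0.599965)
= 0.599965
M(t) = 1.9 * 0.599965 = 1.140 %

1.140


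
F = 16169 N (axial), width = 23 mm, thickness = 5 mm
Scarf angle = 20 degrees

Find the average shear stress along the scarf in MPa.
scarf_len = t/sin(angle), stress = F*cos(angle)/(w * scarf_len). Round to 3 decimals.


scarf_len = 5/sin(20 deg) = 14.6190
cos(20 deg) = 0.939693
stress = 16169*0.939693/(23*14.6190) = 45.188 MPa

45.188


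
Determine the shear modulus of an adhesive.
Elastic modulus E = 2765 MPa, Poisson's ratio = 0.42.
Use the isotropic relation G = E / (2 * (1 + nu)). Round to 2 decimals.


G = 2765 / (2*(1+0.42)) = 2765 / 2.84
= 973.59 MPa

973.59


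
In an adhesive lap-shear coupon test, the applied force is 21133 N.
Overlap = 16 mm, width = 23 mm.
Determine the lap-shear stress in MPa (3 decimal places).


stress = F / (overlap * width)
= 21133 / (16 * 23)
= 57.427 MPa

57.427


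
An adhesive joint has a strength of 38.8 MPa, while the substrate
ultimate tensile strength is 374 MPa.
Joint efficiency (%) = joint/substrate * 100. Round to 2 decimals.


Efficiency = 38.8 / 374 * 100
= 10.37%

10.37


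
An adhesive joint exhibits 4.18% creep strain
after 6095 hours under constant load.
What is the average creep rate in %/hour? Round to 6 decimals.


Creep rate = strain / time
= 4.18 / 6095
= 0.000686 %/h

0.000686


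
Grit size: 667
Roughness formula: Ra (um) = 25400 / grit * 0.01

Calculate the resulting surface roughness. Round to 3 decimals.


Ra = 25400 / 667 * 0.01
= 0.381 um

0.381


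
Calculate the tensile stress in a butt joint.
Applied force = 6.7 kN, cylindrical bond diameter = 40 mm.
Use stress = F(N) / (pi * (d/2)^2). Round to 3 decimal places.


A = pi * 20.0^2 = 1256.6371 mm^2
sigma = 6700.0 / 1256.6371 = 5.332 MPa

5.332


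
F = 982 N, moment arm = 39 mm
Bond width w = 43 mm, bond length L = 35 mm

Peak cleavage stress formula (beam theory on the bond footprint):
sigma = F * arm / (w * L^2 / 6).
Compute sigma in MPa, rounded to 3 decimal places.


sigma = (982 * 39) / (43 * 1225 / 6)
= 38298 * 6 / 52675
= 229788 / 52675
= 4.362 MPa

4.362


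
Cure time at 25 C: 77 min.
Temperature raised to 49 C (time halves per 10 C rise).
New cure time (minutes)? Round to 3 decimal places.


Acceleration factor = 2^(24/10) = 5.2780
New time = 77 / 5.2780 = 14.589 min

14.589


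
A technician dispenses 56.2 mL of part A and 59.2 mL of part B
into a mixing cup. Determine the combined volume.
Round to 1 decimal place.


Combined volume = 56.2 + 59.2
= 115.4 mL

115.4


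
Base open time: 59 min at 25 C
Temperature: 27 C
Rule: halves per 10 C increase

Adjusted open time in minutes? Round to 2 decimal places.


Acceleration = 2^((27-25)/10) = 1.1487
Open time = 59 / 1.1487 = 51.36 min

51.36


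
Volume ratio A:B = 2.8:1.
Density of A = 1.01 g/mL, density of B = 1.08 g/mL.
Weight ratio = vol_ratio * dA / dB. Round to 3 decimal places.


Wt ratio = 2.8 * 1.01 / 1.08
= 2.619

2.619


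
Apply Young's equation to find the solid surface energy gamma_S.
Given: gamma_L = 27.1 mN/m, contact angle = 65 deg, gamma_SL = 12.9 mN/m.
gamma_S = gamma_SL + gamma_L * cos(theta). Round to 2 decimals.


theta_rad = 65 * pi/180 = 1.134464
gamma_S = 12.9 + 27.1 * cos(1.134464)
= 24.35 mN/m

24.35


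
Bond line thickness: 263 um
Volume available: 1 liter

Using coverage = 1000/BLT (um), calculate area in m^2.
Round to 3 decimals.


1 L = 1e6 mm^3, thickness = 263 um = 0.263 mm
Area = 1e6 / 0.263 mm^2 = (1e6 / 0.263) / 1e6 m^2 = 1000 / 263 m^2
= 3.802 m^2

3.802


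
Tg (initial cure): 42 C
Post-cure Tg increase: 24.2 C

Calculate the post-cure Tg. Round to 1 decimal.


Post-cure Tg = 42 + 24.2 = 66.2 C

66.2


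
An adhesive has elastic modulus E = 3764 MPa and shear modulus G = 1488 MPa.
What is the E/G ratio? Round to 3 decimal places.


E/G = 3764 / 1488 = 2.530

2.530


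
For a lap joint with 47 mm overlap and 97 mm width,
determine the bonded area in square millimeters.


Area = 47 * 97 = 4559 mm^2

4559


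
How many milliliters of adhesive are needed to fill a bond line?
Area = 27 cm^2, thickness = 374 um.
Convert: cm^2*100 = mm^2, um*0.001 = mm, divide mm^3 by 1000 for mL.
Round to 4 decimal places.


= (27 * 100) * (374 * 0.001) / 1000
= 1.0098 mL

1.0098


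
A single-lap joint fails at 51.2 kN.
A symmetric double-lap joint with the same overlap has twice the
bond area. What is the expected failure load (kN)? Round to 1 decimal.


Double-lap load = 2 * 51.2 = 102.4 kN

102.4


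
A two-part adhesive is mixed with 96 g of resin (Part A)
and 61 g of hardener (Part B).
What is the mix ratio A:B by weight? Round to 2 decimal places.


Mix ratio = mass_A / mass_B
= 96 / 61
= 1.57

1.57


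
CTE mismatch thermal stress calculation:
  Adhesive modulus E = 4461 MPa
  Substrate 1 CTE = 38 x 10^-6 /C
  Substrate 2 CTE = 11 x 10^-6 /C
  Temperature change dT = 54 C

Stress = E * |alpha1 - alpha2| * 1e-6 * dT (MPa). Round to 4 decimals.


delta_alpha = |38 - 11| = 27 x 10^-6/C
Stress = 4461 * 27e-6 * 54
= 6.5041 MPa

6.5041


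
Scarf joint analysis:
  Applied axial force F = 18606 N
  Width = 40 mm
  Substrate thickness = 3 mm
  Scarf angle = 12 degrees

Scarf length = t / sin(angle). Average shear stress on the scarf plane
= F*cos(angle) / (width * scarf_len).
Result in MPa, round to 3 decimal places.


Scarf length = 3 / sin(12 deg) = 14.4292 mm
cos(12 deg) = 0.978148
Shear = 18606 * 0.978148 / (40 * 14.4292)
= 31.532 MPa

31.532


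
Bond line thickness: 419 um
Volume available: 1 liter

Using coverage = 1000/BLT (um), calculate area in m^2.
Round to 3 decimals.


1 L = 1e6 mm^3, thickness = 419 um = 0.419 mm
Area = 1e6 / 0.419 mm^2 = (1e6 / 0.419) / 1e6 m^2 = 1000 / 419 m^2
= 2.387 m^2

2.387


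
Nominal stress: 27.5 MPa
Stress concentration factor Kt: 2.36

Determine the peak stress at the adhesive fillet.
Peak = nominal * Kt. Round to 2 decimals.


Peak stress = 27.5 * 2.36
= 64.90 MPa

64.90


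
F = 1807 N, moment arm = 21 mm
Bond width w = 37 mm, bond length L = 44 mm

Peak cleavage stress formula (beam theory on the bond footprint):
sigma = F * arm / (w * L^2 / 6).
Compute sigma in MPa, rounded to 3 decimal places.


sigma = (1807 * 21) / (37 * 1936 / 6)
= 37947 * 6 / 71632
= 227682 / 71632
= 3.178 MPa

3.178


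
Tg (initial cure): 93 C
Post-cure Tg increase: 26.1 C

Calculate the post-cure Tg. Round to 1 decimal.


Post-cure Tg = 93 + 26.1 = 119.1 C

119.1


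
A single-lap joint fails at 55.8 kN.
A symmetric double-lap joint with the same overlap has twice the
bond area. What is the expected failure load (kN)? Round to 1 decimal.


Double-lap load = 2 * 55.8 = 111.6 kN

111.6


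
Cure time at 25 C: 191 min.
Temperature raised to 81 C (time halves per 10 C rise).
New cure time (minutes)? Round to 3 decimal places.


Acceleration factor = 2^(56/10) = 48.5029
New time = 191 / 48.5029 = 3.938 min

3.938


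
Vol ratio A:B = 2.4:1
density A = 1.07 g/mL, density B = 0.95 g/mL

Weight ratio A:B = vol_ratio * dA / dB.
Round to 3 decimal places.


Weight ratio = 2.4 * 1.07 / 0.95
= 2.703

2.703


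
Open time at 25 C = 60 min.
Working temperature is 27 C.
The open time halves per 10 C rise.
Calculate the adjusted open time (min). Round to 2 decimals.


factor = 2^((27 - 25) / 10) = 1.1487
ot = 60 / 1.1487 = 52.23 min

52.23


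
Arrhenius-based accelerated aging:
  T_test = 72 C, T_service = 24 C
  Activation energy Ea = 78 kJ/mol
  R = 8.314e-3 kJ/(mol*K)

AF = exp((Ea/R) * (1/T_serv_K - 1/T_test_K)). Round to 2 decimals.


T_test_K = 345.15, T_serv_K = 297.15
AF = exp((78/8.314e-3) * (1/297.15 - 1/345.15))
= 80.70

80.70


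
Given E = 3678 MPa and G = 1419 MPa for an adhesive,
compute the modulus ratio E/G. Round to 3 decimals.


E/G ratio = 3678 / 1419 = 2.592

2.592


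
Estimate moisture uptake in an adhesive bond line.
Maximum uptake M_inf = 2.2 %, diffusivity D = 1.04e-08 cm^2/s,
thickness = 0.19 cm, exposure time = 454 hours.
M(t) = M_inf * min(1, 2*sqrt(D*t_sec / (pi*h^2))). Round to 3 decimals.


Convert time: 454 h = 1634400 s
ratio = min(1, 2*sqrt(1.04e-08*1634400/(pi*0.19^2)))
= 0.774279
M(t) = 2.2 * 0.774279 = 1.703%

1.703


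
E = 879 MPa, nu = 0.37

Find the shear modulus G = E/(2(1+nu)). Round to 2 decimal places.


G = 879 / (2 * 1.37)
= 320.80 MPa

320.80


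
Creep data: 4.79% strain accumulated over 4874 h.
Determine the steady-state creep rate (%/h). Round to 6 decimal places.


Rate = 4.79 / 4874 = 0.000983 %/h

0.000983


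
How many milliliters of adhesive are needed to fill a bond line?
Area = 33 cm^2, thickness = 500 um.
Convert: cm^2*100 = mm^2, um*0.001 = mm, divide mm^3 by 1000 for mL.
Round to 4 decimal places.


= (33 * 100) * (500 * 0.001) / 1000
= 1.6500 mL

1.6500


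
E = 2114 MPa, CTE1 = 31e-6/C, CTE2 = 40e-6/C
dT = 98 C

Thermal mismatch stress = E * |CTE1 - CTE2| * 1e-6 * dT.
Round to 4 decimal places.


= 2114 * 9e-6 * 98
= 1.8645 MPa

1.8645


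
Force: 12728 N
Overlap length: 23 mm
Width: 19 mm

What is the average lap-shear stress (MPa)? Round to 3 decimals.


Average shear stress = F / (overlap * width)
= 12728 / (23 * 19)
= 29.126 MPa

29.126


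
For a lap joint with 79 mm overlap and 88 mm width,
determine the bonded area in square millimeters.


Area = 79 * 88 = 6952 mm^2

6952


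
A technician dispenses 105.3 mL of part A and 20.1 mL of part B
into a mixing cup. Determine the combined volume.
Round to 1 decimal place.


Combined volume = 105.3 + 20.1
= 125.4 mL

125.4


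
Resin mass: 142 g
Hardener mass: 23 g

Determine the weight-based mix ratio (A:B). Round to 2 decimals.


Ratio = 142 / 23 = 6.17

6.17


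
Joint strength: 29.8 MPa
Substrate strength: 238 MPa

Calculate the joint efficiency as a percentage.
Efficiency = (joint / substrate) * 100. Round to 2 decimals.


Efficiency = (29.8 / 238) * 100 = 12.52%

12.52


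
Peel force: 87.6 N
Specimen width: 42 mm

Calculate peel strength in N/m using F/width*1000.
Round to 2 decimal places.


Peel strength = 87.6 / 42 * 1000 = 2085.71 N/m

2085.71


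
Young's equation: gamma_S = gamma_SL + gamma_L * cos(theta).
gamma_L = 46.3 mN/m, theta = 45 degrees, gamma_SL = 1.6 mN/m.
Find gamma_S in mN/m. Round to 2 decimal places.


cos(45 deg) = 0.707107
gamma_S = 1.6 + 46.3 * 0.707107
= 34.34 mN/m

34.34


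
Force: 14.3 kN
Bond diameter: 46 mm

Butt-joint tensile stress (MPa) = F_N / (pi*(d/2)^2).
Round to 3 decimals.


F_N = 14.3 * 1000 = 14300.0 N
A = pi*(23.0)^2 = 1661.9025 mm^2
stress = 14300.0 / 1661.9025 = 8.605 MPa

8.605


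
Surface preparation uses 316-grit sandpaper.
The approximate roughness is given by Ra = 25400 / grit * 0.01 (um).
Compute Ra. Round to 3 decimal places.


Ra = 25400 / 316 * 0.01
= 254 / 316
= 0.804 um

0.804


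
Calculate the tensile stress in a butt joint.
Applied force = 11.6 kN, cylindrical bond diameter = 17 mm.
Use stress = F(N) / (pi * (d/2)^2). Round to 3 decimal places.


A = pi * 8.5^2 = 226.9801 mm^2
sigma = 11600.0 / 226.9801 = 51.106 MPa

51.106
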